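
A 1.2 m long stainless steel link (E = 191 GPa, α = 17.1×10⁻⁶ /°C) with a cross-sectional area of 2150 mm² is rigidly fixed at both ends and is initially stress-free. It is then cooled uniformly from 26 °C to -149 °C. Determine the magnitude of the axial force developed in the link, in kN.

Full restraint means ε = 0, so the stress is σ = EαΔT = 191×10³ × 17.1×10⁻⁶ × 175 = 571.6 MPa.
Then P = σA = 571.6 × 2150 mm² = 1229 kN, tensile.

P ≈ 1230 kN (tensile)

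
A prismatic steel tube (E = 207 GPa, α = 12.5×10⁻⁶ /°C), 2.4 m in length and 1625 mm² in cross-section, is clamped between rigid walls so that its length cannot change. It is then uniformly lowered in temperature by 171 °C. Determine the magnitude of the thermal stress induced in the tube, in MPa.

Because both ends are immovable the net strain is zero, and the suppressed thermal strain is αΔT = 12.5×10⁻⁶ × 171 = 2137.5×10⁻⁶.
The stress required to suppress this strain is σ = Eε = 207×10³ × 2137.5×10⁻⁶ = 442.5 MPa, tensile since the tube is trying to contract.

σ ≈ 442 MPa (tensile)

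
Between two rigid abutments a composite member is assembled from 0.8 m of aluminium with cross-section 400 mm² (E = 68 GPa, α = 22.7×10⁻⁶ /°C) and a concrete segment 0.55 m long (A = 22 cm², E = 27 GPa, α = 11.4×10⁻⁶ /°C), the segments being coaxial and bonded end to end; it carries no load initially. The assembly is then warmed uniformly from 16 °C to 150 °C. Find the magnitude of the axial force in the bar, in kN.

P ≈ 84.7 kN (compressive)

Free thermal expansion of the whole bar: Σ αᵢΔT Lᵢ = 22.7×10⁻⁶×134×800 + 11.4×10⁻⁶×134×550 = 3.274 mm.
Since the ends are fixed, an axial force P builds up, equal in every segment, with P · Σ Lᵢ/(AᵢEᵢ) = δ_free.
Σ Lᵢ/(AᵢEᵢ) = 800/(400×68×10³) + 550/(2200×27×10³) = 3.867×10⁻⁵ mm/N.
Hence P = δ_free / Σ(L/AE) = 3.274/3.867×10⁻⁵ = 84.65 kN (compressive).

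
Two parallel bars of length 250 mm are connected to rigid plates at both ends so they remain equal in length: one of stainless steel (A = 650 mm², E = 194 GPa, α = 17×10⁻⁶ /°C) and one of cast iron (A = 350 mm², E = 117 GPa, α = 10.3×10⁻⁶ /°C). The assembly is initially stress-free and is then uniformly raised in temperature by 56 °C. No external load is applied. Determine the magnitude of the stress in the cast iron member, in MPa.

Both members must finish at the same length. With the larger α, the stainless steel tends to over-expand; the plates restrain it, putting the stainless steel in compression and the cast iron in tension. With no external load the two internal forces are equal and opposite, magnitude P.
Setting the final lengths equal and cancelling L: (α₁ − α₂)ΔT = P/(A₁E₁) + P/(A₂E₂).
|α₁ − α₂|·ΔT = 6.7×10⁻⁶ × 56 = 0.0003752.
1/(A₁E₁) + 1/(A₂E₂) = 1/(650×194×10³) + 1/(350×117×10³) = 3.235×10⁻⁸ N⁻¹.
P = 0.0003752 / 3.235×10⁻⁸ = 11600 N = 11.6 kN.
σ_{cast iron} = P/A₂ = 11600/350 = 33.14 MPa, tensile.

σ ≈ 33.1 MPa (tensile)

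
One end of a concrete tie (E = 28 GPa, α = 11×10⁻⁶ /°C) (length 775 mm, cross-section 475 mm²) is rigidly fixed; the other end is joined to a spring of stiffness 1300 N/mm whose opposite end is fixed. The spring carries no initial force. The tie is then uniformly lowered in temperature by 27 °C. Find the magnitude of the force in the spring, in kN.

P ≈ 0.278 kN

Free thermal contraction: δ_free = αΔT L = 11×10⁻⁶ × 27 × 775 = 0.2302 mm.
Let P be the tensile force in the spring. The tie extends elastically by PL/(AE) and the spring stretches by P/k; together these equal δ_free.
P [ L/(AE) + 1/k ] = δ_free → P [ 775/(475×28×10³) + 1/(1300) ] = 0.2302.
P = 0.2302 / 0.0008275 = 278.2 N.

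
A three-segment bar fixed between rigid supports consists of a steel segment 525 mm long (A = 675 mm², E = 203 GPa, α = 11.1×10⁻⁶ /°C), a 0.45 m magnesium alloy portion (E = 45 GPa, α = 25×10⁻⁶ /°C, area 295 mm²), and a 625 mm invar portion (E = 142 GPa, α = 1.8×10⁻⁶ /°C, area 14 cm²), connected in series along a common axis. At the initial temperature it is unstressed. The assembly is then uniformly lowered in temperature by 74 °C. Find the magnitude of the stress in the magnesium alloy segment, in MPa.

σ ≈ 112 MPa (tensile)

If the supports were absent, the total length change would be Σ αᵢΔT Lᵢ = 11.1×10⁻⁶×74×525 + 25×10⁻⁶×74×450 + 1.8×10⁻⁶×74×625 = 1.347 mm.
The rigid supports impose zero overall length change; the single axial force P common to all segments must satisfy P Σ Lᵢ/(AᵢEᵢ) = δ_free.
Σ Lᵢ/(AᵢEᵢ) = 525/(675×203×10³) + 450/(295×45×10³) + 625/(1400×142×10³) = 4.087×10⁻⁵ mm/N.
So P = 1.347 / 4.087×10⁻⁵ = 32.95 kN, tensile.
σ_{magnesium alloy} = P / A = 32950 / 295 = 111.7 MPa.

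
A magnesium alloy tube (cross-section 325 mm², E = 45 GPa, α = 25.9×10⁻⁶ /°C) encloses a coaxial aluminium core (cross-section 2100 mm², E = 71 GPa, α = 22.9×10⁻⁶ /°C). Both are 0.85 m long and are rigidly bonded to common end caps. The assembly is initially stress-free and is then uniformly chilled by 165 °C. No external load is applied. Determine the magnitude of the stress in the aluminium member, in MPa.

Both members must finish at the same length. With the larger α, the magnesium alloy tends to over-contract; the plates restrain it, putting the magnesium alloy in tension and the aluminium in compression. With no external load the two internal forces are equal and opposite, magnitude P.
Compatibility of the two members (thermal + elastic change equal): (α₁ − α₂)ΔT = P·[1/(A₁E₁) + 1/(A₂E₂)].
|α₁ − α₂|·ΔT = 3×10⁻⁶ × 165 = 0.000495.
1/(A₁E₁) + 1/(A₂E₂) = 1/(325×45×10³) + 1/(2100×71×10³) = 7.508×10⁻⁸ N⁻¹.
So P = 0.000495 / 7.508×10⁻⁸ = 6.593 kN.
σ_{aluminium} = P/A₂ = 6593/2100 = 3.139 MPa, compressive.

σ ≈ 3.14 MPa (compressive)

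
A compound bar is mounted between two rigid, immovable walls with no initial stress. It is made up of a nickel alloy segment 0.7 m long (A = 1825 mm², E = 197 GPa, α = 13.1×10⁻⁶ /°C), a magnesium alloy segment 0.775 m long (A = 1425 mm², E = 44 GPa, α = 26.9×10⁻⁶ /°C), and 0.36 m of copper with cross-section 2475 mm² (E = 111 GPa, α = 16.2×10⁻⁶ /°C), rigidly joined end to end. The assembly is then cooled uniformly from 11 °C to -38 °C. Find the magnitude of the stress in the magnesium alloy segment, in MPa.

Free thermal contraction of the whole bar: Σ αᵢΔT Lᵢ = 13.1×10⁻⁶×49×700 + 26.9×10⁻⁶×49×775 + 16.2×10⁻⁶×49×360 = 1.757 mm.
Since the ends are fixed, an axial force P builds up, equal in every segment, with P · Σ Lᵢ/(AᵢEᵢ) = δ_free.
Σ Lᵢ/(AᵢEᵢ) = 700/(1825×197×10³) + 775/(1425×44×10³) + 360/(2475×111×10³) = 1.562×10⁻⁵ mm/N.
Hence P = δ_free / Σ(L/AE) = 1.757/1.562×10⁻⁵ = 112.5 kN (tensile).
σ_{magnesium alloy} = P / A = 112500 / 1425 = 78.93 MPa.

σ ≈ 78.9 MPa (tensile)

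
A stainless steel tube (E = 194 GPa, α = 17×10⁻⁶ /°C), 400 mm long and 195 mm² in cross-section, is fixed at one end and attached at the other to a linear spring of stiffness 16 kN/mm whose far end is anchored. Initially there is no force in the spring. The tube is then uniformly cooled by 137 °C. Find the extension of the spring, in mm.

The unrestrained thermal change is αΔT L = 17×10⁻⁶ × 137 × 400 = 0.9316 mm.
With a force P in the spring, the elastic change of the tube is PL/(AE) and that of the spring is P/k; compatibility requires their sum to equal δ_free.
P [ L/(AE) + 1/k ] = δ_free → P [ 400/(195×194×10³) + 1/(16×10³) ] = 0.9316.
P = 0.9316 / 7.307×10⁻⁵ = 12750 N.
Spring extension = P/k = 12750/(16×10³) = 0.7968 mm.

δ ≈ 0.797 mm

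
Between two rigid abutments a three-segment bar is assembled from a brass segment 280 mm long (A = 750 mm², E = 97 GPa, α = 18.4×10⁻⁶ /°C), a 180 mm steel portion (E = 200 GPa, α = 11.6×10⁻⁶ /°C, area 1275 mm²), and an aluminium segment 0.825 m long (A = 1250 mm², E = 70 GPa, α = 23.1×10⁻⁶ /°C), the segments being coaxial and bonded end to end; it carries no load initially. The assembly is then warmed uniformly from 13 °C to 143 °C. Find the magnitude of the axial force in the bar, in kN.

With the walls removed the bar would change length by δ_free = Σ αᵢΔT Lᵢ = 18.4×10⁻⁶×130×280 + 11.6×10⁻⁶×130×180 + 23.1×10⁻⁶×130×825 = 3.419 mm.
Since the ends are fixed, an axial force P builds up, equal in every segment, with P · Σ Lᵢ/(AᵢEᵢ) = δ_free.
The series flexibility is Σ Lᵢ/(AᵢEᵢ) = 280/(750×97×10³) + 180/(1275×200×10³) + 825/(1250×70×10³) = 1.398×10⁻⁵ mm/N.
P = 3.419 / 1.398×10⁻⁵ = 244500 N = 244.5 kN, compressive.

P ≈ 244 kN (compressive)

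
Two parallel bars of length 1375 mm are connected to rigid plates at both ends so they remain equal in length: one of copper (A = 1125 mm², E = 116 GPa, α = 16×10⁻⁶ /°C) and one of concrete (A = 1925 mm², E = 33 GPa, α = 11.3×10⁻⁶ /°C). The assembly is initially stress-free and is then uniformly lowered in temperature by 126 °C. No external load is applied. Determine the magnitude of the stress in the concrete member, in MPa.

Equilibrium of a rigid end plate with no external load gives equal and opposite internal forces ±P in the two members. Since α_{copper} > α_{concrete}, cooling drives the copper into tension and the concrete into compression.
Compatibility of the two members (thermal + elastic change equal): (α₁ − α₂)ΔT = P·[1/(A₁E₁) + 1/(A₂E₂)].
|α₁ − α₂|·ΔT = 4.7×10⁻⁶ × 126 = 0.0005922.
1/(A₁E₁) + 1/(A₂E₂) = 1/(1125×116×10³) + 1/(1925×33×10³) = 2.34×10⁻⁸ N⁻¹.
So P = 0.0005922 / 2.34×10⁻⁸ = 25.3 kN.
σ_{concrete} = P/A₂ = 25300/1925 = 13.14 MPa, compressive.

σ ≈ 13.1 MPa (compressive)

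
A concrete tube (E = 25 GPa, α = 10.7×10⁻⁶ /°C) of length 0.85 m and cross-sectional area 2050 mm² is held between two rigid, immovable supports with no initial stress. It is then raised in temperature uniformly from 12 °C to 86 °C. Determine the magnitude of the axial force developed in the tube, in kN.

P ≈ 40.6 kN (compressive)

With zero net strain, σ = E·αΔT = 25 GPa × 10.7×10⁻⁶ × 74 = 19.8 MPa.
Then P = σA = 19.8 × 2050 mm² = 40.58 kN, compressive.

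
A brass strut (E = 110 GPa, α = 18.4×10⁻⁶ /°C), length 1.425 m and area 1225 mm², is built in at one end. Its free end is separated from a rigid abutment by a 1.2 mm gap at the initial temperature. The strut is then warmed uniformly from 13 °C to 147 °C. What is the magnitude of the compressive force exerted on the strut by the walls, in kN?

Free thermal elongation = αΔT L = 18.4×10⁻⁶ × 134 × 1425 = 3.513 mm.
This exceeds the 1.2 mm gap, so the wall pushes back. The portion of expansion that must be recovered elastically is δ_free − gap = 3.513 − 1.2 = 2.313 mm.
Compatibility: PL/(AE) = 2.313 mm, so σ = P/A = E × (2.313/1425) = 178.6 MPa.
Force on the wall = σA = 178.6 × 1225 mm² = 218.8 kN.

P ≈ 219 kN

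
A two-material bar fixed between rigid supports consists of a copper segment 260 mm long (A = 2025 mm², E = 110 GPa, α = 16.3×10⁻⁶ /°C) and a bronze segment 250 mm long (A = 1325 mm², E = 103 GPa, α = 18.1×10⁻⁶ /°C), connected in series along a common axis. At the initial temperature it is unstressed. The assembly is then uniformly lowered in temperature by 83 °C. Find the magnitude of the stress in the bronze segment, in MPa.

σ ≈ 183 MPa (tensile)

Free thermal contraction of the whole bar: Σ αᵢΔT Lᵢ = 16.3×10⁻⁶×83×260 + 18.1×10⁻⁶×83×250 = 0.7273 mm.
The walls prevent any net length change, so an axial force P (same in every segment) develops. Compatibility: P · Σ Lᵢ/(AᵢEᵢ) = δ_free.
The series flexibility is Σ Lᵢ/(AᵢEᵢ) = 260/(2025×110×10³) + 250/(1325×103×10³) = 2.999×10⁻⁶ mm/N.
So P = 0.7273 / 2.999×10⁻⁶ = 242.5 kN, tensile.
σ_{bronze} = P / A = 242500 / 1325 = 183 MPa.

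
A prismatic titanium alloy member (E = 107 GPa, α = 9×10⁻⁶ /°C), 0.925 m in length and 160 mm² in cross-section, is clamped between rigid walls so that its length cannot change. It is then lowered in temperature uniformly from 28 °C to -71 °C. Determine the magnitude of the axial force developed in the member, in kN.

With zero net strain, σ = E·αΔT = 107 GPa × 9×10⁻⁶ × 99 = 95.34 MPa.
Then P = σA = 95.34 × 160 mm² = 15.25 kN, tensile.

P ≈ 15.3 kN (tensile)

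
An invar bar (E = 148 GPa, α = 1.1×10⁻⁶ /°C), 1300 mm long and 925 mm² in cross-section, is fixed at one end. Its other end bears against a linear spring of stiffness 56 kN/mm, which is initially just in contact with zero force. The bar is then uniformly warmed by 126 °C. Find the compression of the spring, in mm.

δ ≈ 0.118 mm

If the spring were absent the bar would lengthen by αΔT L = 1.1×10⁻⁶ × 126 × 1300 = 0.1802 mm.
With a force P in the spring, the elastic change of the bar is PL/(AE) and that of the spring is P/k; compatibility requires their sum to equal δ_free.
P [ L/(AE) + 1/k ] = δ_free → P [ 1300/(925×148×10³) + 1/(56×10³) ] = 0.1802.
P = 0.1802 / 2.735×10⁻⁵ = 6587 N.
Spring compression = P/k = 6587/(56×10³) = 0.1176 mm.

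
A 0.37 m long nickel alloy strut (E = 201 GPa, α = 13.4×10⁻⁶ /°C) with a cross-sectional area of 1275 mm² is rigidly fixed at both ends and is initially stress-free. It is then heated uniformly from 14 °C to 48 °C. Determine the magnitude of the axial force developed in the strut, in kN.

Full restraint means ε = 0, so the stress is σ = EαΔT = 201×10³ × 13.4×10⁻⁶ × 34 = 91.58 MPa.
Axial force P = σA = 91.58 × 1275 = 116800 N = 116.8 kN, compressive.

P ≈ 117 kN (compressive)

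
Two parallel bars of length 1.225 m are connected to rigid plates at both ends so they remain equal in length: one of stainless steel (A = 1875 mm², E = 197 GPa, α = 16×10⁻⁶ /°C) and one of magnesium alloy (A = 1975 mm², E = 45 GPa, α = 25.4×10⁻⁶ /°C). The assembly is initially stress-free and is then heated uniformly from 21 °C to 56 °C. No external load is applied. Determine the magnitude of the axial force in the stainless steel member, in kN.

P ≈ 23.6 kN (tensile in the stainless steel)

Both members must finish at the same length. With the larger α, the magnesium alloy tends to over-expand; the plates restrain it, putting the magnesium alloy in compression and the stainless steel in tension. With no external load the two internal forces are equal and opposite, magnitude P.
Compatibility of the two members (thermal + elastic change equal): (α₁ − α₂)ΔT = P·[1/(A₁E₁) + 1/(A₂E₂)].
|α₁ − α₂|·ΔT = 9.4×10⁻⁶ × 35 = 0.000329.
1/(A₁E₁) + 1/(A₂E₂) = 1/(1875×197×10³) + 1/(1975×45×10³) = 1.396×10⁻⁸ N⁻¹.
So P = 0.000329 / 1.396×10⁻⁸ = 23.57 kN.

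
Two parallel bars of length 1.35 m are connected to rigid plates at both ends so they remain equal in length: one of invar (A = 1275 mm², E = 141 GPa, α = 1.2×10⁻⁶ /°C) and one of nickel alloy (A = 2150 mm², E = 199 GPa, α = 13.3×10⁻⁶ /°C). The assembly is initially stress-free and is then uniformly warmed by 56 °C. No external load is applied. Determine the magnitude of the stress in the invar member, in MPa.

The nickel alloy has the larger α, so on heating it would change length more than the invar if both were free. The rigid plates force a common final length, so the nickel alloy is put into compression and the invar into tension, with equal and opposite forces P (no external load).
Equating the net (thermal + elastic) strains gives |α₁ − α₂|·ΔT = P·[1/(A₁E₁) + 1/(A₂E₂)].
|α₁ − α₂|·ΔT = 12.1×10⁻⁶ × 56 = 0.0006776.
1/(A₁E₁) + 1/(A₂E₂) = 1/(1275×141×10³) + 1/(2150×199×10³) = 7.9×10⁻⁹ N⁻¹.
So P = 0.0006776 / 7.9×10⁻⁹ = 85.77 kN.
σ_{invar} = P/A₁ = 85770/1275 = 67.27 MPa, tensile.

σ ≈ 67.3 MPa (tensile)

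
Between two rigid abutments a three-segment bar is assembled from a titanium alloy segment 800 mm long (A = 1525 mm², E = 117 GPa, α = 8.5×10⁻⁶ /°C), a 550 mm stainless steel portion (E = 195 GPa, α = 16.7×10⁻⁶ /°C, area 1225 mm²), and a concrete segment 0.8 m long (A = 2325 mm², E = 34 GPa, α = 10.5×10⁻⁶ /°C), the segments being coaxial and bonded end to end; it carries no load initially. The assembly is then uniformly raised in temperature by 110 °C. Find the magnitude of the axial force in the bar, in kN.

P ≈ 159 kN (compressive)

If the supports were absent, the total length change would be Σ αᵢΔT Lᵢ = 8.5×10⁻⁶×110×800 + 16.7×10⁻⁶×110×550 + 10.5×10⁻⁶×110×800 = 2.682 mm.
The walls prevent any net length change, so an axial force P (same in every segment) develops. Compatibility: P · Σ Lᵢ/(AᵢEᵢ) = δ_free.
Σ Lᵢ/(AᵢEᵢ) = 800/(1525×117×10³) + 550/(1225×195×10³) + 800/(2325×34×10³) = 1.691×10⁻⁵ mm/N.
Hence P = δ_free / Σ(L/AE) = 2.682/1.691×10⁻⁵ = 158.7 kN (compressive).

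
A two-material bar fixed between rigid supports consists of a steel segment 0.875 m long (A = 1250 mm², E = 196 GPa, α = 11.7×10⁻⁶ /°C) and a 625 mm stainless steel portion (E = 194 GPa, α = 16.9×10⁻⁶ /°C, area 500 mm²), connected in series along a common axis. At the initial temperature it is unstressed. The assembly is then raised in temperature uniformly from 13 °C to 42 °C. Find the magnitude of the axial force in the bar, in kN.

Free thermal expansion of the whole bar: Σ αᵢΔT Lᵢ = 11.7×10⁻⁶×29×875 + 16.9×10⁻⁶×29×625 = 0.6032 mm.
The walls prevent any net length change, so an axial force P (same in every segment) develops. Compatibility: P · Σ Lᵢ/(AᵢEᵢ) = δ_free.
The series flexibility is Σ Lᵢ/(AᵢEᵢ) = 875/(1250×196×10³) + 625/(500×194×10³) = 1.001×10⁻⁵ mm/N.
P = 0.6032 / 1.001×10⁻⁵ = 60230 N = 60.23 kN, compressive.

P ≈ 60.2 kN (compressive)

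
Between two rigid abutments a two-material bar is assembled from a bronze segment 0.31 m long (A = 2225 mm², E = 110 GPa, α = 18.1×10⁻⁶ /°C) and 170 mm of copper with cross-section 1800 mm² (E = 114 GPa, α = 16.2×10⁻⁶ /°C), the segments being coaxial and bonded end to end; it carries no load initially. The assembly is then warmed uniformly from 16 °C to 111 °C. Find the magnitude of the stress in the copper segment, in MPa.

σ ≈ 211 MPa (compressive)

If the supports were absent, the total length change would be Σ αᵢΔT Lᵢ = 18.1×10⁻⁶×95×310 + 16.2×10⁻⁶×95×170 = 0.7947 mm.
The rigid supports impose zero overall length change; the single axial force P common to all segments must satisfy P Σ Lᵢ/(AᵢEᵢ) = δ_free.
Σ Lᵢ/(AᵢEᵢ) = 310/(2225×110×10³) + 170/(1800×114×10³) = 2.095×10⁻⁶ mm/N.
So P = 0.7947 / 2.095×10⁻⁶ = 379.3 kN, compressive.
σ_{copper} = P / A = 379300 / 1800 = 210.7 MPa.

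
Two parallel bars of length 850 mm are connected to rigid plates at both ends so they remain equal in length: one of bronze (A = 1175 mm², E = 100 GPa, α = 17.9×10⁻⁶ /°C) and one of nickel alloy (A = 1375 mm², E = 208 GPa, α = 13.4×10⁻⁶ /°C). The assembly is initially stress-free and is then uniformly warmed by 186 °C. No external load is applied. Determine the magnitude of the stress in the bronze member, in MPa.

σ ≈ 59.3 MPa (compressive)

Both members must finish at the same length. With the larger α, the bronze tends to over-expand; the plates restrain it, putting the bronze in compression and the nickel alloy in tension. With no external load the two internal forces are equal and opposite, magnitude P.
Setting the final lengths equal and cancelling L: (α₁ − α₂)ΔT = P/(A₁E₁) + P/(A₂E₂).
|α₁ − α₂|·ΔT = 4.5×10⁻⁶ × 186 = 0.000837.
1/(A₁E₁) + 1/(A₂E₂) = 1/(1175×100×10³) + 1/(1375×208×10³) = 1.201×10⁻⁸ N⁻¹.
So P = 0.000837 / 1.201×10⁻⁸ = 69.71 kN.
σ_{bronze} = P/A₁ = 69710/1175 = 59.33 MPa, compressive.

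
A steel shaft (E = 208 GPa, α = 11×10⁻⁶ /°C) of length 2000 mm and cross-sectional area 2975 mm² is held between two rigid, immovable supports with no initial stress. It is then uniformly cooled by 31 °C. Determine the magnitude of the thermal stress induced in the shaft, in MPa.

The supports are rigid, so the total axial strain is zero. The restrained thermal strain is ε = αΔT = 11×10⁻⁶ × 31 = 341×10⁻⁶.
The stress required to suppress this strain is σ = Eε = 208×10³ × 341×10⁻⁶ = 70.93 MPa, tensile since the shaft is trying to contract.

σ ≈ 70.9 MPa (tensile)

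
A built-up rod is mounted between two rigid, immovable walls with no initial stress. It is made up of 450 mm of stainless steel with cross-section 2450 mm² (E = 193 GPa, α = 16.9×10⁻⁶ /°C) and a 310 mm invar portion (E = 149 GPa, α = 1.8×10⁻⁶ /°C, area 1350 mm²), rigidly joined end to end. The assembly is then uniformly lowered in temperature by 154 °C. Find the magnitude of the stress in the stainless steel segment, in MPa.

σ ≈ 206 MPa (tensile)

Free thermal contraction of the whole bar: Σ αᵢΔT Lᵢ = 16.9×10⁻⁶×154×450 + 1.8×10⁻⁶×154×310 = 1.257 mm.
The rigid supports impose zero overall length change; the single axial force P common to all segments must satisfy P Σ Lᵢ/(AᵢEᵢ) = δ_free.
The series flexibility is Σ Lᵢ/(AᵢEᵢ) = 450/(2450×193×10³) + 310/(1350×149×10³) = 2.493×10⁻⁶ mm/N.
Hence P = δ_free / Σ(L/AE) = 1.257/2.493×10⁻⁶ = 504.3 kN (tensile).
σ_{stainless steel} = P / A = 504300 / 2450 = 205.8 MPa.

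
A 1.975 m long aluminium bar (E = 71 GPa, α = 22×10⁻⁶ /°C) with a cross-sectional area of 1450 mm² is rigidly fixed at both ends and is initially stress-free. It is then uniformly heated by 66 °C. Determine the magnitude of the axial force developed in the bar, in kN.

With zero net strain, σ = E·αΔT = 71 GPa × 22×10⁻⁶ × 66 = 103.1 MPa.
P = AEαΔT = 1450 × 71×10³ × 22×10⁻⁶ × 66 = 149.5 kN (compressive).

P ≈ 149 kN (compressive)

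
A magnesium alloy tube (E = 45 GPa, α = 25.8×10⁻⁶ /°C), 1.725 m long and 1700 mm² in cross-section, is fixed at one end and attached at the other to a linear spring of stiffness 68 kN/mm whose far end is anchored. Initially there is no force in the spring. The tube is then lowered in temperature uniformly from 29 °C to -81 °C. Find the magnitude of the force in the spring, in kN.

P ≈ 131 kN

If the spring were absent the tube would shorten by αΔT L = 25.8×10⁻⁶ × 110 × 1725 = 4.896 mm.
With a force P in the spring, the elastic change of the tube is PL/(AE) and that of the spring is P/k; compatibility requires their sum to equal δ_free.
So P = δ_free / [L/(AE) + 1/k] = 4.896 / [ 1725/(1700×45×10³) + 1/(68×10³) ].
P = 4.896 / 3.725×10⁻⁵ = 131400 N.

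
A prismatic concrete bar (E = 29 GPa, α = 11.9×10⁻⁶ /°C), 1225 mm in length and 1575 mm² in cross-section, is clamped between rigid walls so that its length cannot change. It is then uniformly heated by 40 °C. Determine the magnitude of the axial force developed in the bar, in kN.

P ≈ 21.7 kN (compressive)

The ends cannot move, so σ = EαΔT = 29×10³ × 11.9×10⁻⁶ × 40 = 13.8 MPa.
P = AEαΔT = 1575 × 29×10³ × 11.9×10⁻⁶ × 40 = 21.74 kN (compressive).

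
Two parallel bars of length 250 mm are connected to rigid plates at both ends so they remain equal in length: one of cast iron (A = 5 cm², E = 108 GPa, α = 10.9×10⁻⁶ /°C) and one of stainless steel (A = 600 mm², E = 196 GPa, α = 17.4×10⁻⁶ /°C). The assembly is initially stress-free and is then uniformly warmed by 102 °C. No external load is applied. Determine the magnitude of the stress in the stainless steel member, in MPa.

σ ≈ 40.9 MPa (compressive)

Both members must finish at the same length. With the larger α, the stainless steel tends to over-expand; the plates restrain it, putting the stainless steel in compression and the cast iron in tension. With no external load the two internal forces are equal and opposite, magnitude P.
Equating the net (thermal + elastic) strains gives |α₁ − α₂|·ΔT = P·[1/(A₁E₁) + 1/(A₂E₂)].
|α₁ − α₂|·ΔT = 6.5×10⁻⁶ × 102 = 0.000663.
1/(A₁E₁) + 1/(A₂E₂) = 1/(500×108×10³) + 1/(600×196×10³) = 2.702×10⁻⁸ N⁻¹.
So P = 0.000663 / 2.702×10⁻⁸ = 24.54 kN.
σ_{stainless steel} = P/A₂ = 24540/600 = 40.89 MPa, compressive.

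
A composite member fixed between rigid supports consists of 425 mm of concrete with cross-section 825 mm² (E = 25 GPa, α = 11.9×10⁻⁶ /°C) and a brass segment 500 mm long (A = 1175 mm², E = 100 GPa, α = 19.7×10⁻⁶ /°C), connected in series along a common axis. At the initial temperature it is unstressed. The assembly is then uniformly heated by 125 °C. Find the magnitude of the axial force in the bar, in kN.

P ≈ 75 kN (compressive)

Free thermal expansion of the whole bar: Σ αᵢΔT Lᵢ = 11.9×10⁻⁶×125×425 + 19.7×10⁻⁶×125×500 = 1.863 mm.
The walls prevent any net length change, so an axial force P (same in every segment) develops. Compatibility: P · Σ Lᵢ/(AᵢEᵢ) = δ_free.
Σ Lᵢ/(AᵢEᵢ) = 425/(825×25×10³) + 500/(1175×100×10³) = 2.486×10⁻⁵ mm/N.
Hence P = δ_free / Σ(L/AE) = 1.863/2.486×10⁻⁵ = 74.95 kN (compressive).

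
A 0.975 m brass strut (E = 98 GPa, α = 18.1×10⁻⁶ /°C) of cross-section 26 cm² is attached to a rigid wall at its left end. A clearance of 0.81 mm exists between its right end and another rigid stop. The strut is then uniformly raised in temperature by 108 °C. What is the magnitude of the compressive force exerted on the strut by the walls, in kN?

If the wall were absent the strut would grow by αΔT L = 18.1×10⁻⁶ × 108 × 975 = 1.906 mm.
The gap closes (δ_free > 0.81 mm) and the wall then resists a further 1.906 − 0.81 = 1.096 mm of expansion.
That suppressed elongation corresponds to σ = E·Δ/L = 98×10³ × 1.096/975 = 110.2 MPa.
Force on the wall = σA = 110.2 × 2600 mm² = 286.4 kN.

P ≈ 286 kN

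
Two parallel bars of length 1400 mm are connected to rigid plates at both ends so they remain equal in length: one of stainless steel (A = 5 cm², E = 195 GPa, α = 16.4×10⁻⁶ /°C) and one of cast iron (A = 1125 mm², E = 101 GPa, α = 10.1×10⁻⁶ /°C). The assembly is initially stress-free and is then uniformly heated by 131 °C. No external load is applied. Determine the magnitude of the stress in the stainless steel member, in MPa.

Equilibrium of a rigid end plate with no external load gives equal and opposite internal forces ±P in the two members. Since α_{stainless steel} > α_{cast iron}, heating drives the stainless steel into compression and the cast iron into tension.
Compatibility of the two members (thermal + elastic change equal): (α₁ − α₂)ΔT = P·[1/(A₁E₁) + 1/(A₂E₂)].
|α₁ − α₂|·ΔT = 6.3×10⁻⁶ × 131 = 0.0008253.
1/(A₁E₁) + 1/(A₂E₂) = 1/(500×195×10³) + 1/(1125×101×10³) = 1.906×10⁻⁸ N⁻¹.
P = 0.0008253 / 1.906×10⁻⁸ = 43310 N = 43.31 kN.
σ_{stainless steel} = P/A₁ = 43310/500 = 86.61 MPa, compressive.

σ ≈ 86.6 MPa (compressive)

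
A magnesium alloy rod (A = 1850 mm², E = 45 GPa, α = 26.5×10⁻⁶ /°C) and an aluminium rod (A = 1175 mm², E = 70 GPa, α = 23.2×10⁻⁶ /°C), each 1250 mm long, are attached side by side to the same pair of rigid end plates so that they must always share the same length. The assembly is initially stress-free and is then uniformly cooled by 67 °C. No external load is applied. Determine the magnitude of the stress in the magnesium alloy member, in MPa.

σ ≈ 4.94 MPa (tensile)

The magnesium alloy has the larger α, so on cooling it would change length more than the aluminium if both were free. The rigid plates force a common final length, so the magnesium alloy is put into tension and the aluminium into compression, with equal and opposite forces P (no external load).
Compatibility of the two members (thermal + elastic change equal): (α₁ − α₂)ΔT = P·[1/(A₁E₁) + 1/(A₂E₂)].
|α₁ − α₂|·ΔT = 3.3×10⁻⁶ × 67 = 0.0002211.
1/(A₁E₁) + 1/(A₂E₂) = 1/(1850×45×10³) + 1/(1175×70×10³) = 2.417×10⁻⁸ N⁻¹.
So P = 0.0002211 / 2.417×10⁻⁸ = 9.148 kN.
σ_{magnesium alloy} = P/A₁ = 9148/1850 = 4.945 MPa, tensile.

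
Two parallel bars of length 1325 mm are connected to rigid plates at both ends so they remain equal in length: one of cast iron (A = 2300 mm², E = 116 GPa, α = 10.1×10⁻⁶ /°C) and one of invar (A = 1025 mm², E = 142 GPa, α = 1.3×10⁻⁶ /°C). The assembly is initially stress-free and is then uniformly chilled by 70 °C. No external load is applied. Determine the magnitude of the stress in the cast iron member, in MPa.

σ ≈ 25.2 MPa (tensile)

Both members must finish at the same length. With the larger α, the cast iron tends to over-contract; the plates restrain it, putting the cast iron in tension and the invar in compression. With no external load the two internal forces are equal and opposite, magnitude P.
Equating the net (thermal + elastic) strains gives |α₁ − α₂|·ΔT = P·[1/(A₁E₁) + 1/(A₂E₂)].
|α₁ − α₂|·ΔT = 8.8×10⁻⁶ × 70 = 0.000616.
1/(A₁E₁) + 1/(A₂E₂) = 1/(2300×116×10³) + 1/(1025×142×10³) = 1.062×10⁻⁸ N⁻¹.
So P = 0.000616 / 1.062×10⁻⁸ = 58.01 kN.
σ_{cast iron} = P/A₁ = 58010/2300 = 25.22 MPa, tensile.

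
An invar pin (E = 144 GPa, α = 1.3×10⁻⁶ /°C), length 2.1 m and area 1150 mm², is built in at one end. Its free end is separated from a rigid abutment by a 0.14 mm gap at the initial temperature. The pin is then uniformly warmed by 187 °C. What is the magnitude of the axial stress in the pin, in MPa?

σ ≈ 25.4 MPa (compressive)

Free thermal elongation = αΔT L = 1.3×10⁻⁶ × 187 × 2100 = 0.5105 mm.
After closing the 0.14 mm clearance, 0.5105 − 0.14 = 0.3705 mm of expansion remains to be suppressed by the wall.
Compatibility: PL/(AE) = 0.3705 mm, so σ = P/A = E × (0.3705/2100) = 25.41 MPa.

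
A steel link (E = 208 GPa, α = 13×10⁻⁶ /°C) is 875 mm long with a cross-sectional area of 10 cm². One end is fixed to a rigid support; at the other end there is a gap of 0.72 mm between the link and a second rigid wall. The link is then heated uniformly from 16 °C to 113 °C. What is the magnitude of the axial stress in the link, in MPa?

Unrestrained expansion: δ_free = αΔT L = 13×10⁻⁶ × 97 × 875 = 1.103 mm.
After closing the 0.72 mm clearance, 1.103 − 0.72 = 0.3834 mm of expansion remains to be suppressed by the wall.
That suppressed elongation corresponds to σ = E·Δ/L = 208×10³ × 0.3834/875 = 91.13 MPa.

σ ≈ 91.1 MPa (compressive)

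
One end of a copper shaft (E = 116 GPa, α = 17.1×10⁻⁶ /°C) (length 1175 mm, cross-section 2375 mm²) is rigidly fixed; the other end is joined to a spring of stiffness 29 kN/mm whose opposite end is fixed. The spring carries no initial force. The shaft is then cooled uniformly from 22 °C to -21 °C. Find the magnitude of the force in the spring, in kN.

If the spring were absent the shaft would shorten by αΔT L = 17.1×10⁻⁶ × 43 × 1175 = 0.864 mm.
Let P be the tensile force in the spring. The shaft extends elastically by PL/(AE) and the spring stretches by P/k; together these equal δ_free.
So P = δ_free / [L/(AE) + 1/k] = 0.864 / [ 1175/(2375×116×10³) + 1/(29×10³) ].
P = 0.864 / 3.875×10⁻⁵ = 22300 N.

P ≈ 22.3 kN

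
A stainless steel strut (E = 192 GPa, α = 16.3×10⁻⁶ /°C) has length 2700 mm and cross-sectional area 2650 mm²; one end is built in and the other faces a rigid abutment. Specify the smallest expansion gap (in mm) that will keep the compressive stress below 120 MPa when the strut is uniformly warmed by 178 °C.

With no wall the strut would lengthen by αΔT L = 16.3×10⁻⁶ × 178 × 2700 = 7.834 mm.
At the allowable stress the elastic shortening the wall may impose is σL/E = 120 × 2700 / (192×10³) = 1.688 mm.
So the gap has to take up the difference, g_min = δ_free − σL/E = 7.834 − 1.688 = 6.146 mm.

g ≈ 6.15 mm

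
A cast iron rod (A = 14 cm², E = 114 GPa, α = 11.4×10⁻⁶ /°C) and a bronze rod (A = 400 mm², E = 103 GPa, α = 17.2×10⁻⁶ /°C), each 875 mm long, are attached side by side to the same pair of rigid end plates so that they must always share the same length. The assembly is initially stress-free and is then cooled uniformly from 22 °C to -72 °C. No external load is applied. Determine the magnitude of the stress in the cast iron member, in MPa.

σ ≈ 12.8 MPa (compressive)

The bronze has the larger α, so on cooling it would change length more than the cast iron if both were free. The rigid plates force a common final length, so the bronze is put into tension and the cast iron into compression, with equal and opposite forces P (no external load).
Equating the net (thermal + elastic) strains gives |α₁ − α₂|·ΔT = P·[1/(A₁E₁) + 1/(A₂E₂)].
|α₁ − α₂|·ΔT = 5.8×10⁻⁶ × 94 = 0.0005452.
1/(A₁E₁) + 1/(A₂E₂) = 1/(1400×114×10³) + 1/(400×103×10³) = 3.054×10⁻⁸ N⁻¹.
P = 0.0005452 / 3.054×10⁻⁸ = 17850 N = 17.85 kN.
σ_{cast iron} = P/A₁ = 17850/1400 = 12.75 MPa, compressive.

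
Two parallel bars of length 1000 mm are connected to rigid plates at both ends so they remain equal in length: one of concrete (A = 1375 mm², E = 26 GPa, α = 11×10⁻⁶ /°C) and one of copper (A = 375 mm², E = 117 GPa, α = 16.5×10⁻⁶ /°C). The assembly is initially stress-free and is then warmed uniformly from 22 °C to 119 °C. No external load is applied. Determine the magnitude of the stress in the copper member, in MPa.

Equilibrium of a rigid end plate with no external load gives equal and opposite internal forces ±P in the two members. Since α_{copper} > α_{concrete}, heating drives the copper into compression and the concrete into tension.
Setting the final lengths equal and cancelling L: (α₁ − α₂)ΔT = P/(A₁E₁) + P/(A₂E₂).
|α₁ − α₂|·ΔT = 5.5×10⁻⁶ × 97 = 0.0005335.
1/(A₁E₁) + 1/(A₂E₂) = 1/(1375×26×10³) + 1/(375×117×10³) = 5.076×10⁻⁸ N⁻¹.
So P = 0.0005335 / 5.076×10⁻⁸ = 10.51 kN.
σ_{copper} = P/A₂ = 10510/375 = 28.03 MPa, compressive.

σ ≈ 28 MPa (compressive)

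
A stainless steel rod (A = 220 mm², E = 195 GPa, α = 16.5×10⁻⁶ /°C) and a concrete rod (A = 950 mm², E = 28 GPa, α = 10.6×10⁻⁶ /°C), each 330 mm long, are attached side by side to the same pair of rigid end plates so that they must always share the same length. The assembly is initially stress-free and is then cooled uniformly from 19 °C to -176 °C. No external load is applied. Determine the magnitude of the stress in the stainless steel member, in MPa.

σ ≈ 85.9 MPa (tensile)

Equilibrium of a rigid end plate with no external load gives equal and opposite internal forces ±P in the two members. Since α_{stainless steel} > α_{concrete}, cooling drives the stainless steel into tension and the concrete into compression.
Compatibility of the two members (thermal + elastic change equal): (α₁ − α₂)ΔT = P·[1/(A₁E₁) + 1/(A₂E₂)].
|α₁ − α₂|·ΔT = 5.9×10⁻⁶ × 195 = 0.001151.
1/(A₁E₁) + 1/(A₂E₂) = 1/(220×195×10³) + 1/(950×28×10³) = 6.09×10⁻⁸ N⁻¹.
So P = 0.001151 / 6.09×10⁻⁸ = 18.89 kN.
σ_{stainless steel} = P/A₁ = 18890/220 = 85.87 MPa, tensile.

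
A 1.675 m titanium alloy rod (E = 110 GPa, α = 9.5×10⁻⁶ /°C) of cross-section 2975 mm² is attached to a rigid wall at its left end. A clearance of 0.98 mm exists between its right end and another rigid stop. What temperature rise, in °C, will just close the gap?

The gap closes when αΔT L = 0.98 mm, since the rod is still unstressed at that instant.
ΔT = 0.98 / (9.5×10⁻⁶ × 1675) = 61.59 °C.

ΔT ≈ 61.6 °C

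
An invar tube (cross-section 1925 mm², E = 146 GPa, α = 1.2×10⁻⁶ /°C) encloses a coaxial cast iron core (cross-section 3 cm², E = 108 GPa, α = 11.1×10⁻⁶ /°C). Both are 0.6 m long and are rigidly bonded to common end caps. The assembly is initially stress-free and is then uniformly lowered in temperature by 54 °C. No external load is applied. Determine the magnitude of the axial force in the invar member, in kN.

Equilibrium of a rigid end plate with no external load gives equal and opposite internal forces ±P in the two members. Since α_{cast iron} > α_{invar}, cooling drives the cast iron into tension and the invar into compression.
Equating the net (thermal + elastic) strains gives |α₁ − α₂|·ΔT = P·[1/(A₁E₁) + 1/(A₂E₂)].
|α₁ − α₂|·ΔT = 9.9×10⁻⁶ × 54 = 0.0005346.
1/(A₁E₁) + 1/(A₂E₂) = 1/(1925×146×10³) + 1/(300×108×10³) = 3.442×10⁻⁸ N⁻¹.
P = 0.0005346 / 3.442×10⁻⁸ = 15530 N = 15.53 kN.

P ≈ 15.5 kN (compressive in the invar)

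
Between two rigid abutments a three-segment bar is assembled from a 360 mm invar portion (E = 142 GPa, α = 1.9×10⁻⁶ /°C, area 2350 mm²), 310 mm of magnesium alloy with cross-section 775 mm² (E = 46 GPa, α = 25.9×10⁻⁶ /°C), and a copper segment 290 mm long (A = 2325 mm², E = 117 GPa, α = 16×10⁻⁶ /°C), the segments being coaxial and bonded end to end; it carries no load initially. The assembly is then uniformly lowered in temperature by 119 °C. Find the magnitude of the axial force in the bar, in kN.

P ≈ 147 kN (tensile)

Free thermal contraction of the whole bar: Σ αᵢΔT Lᵢ = 1.9×10⁻⁶×119×360 + 25.9×10⁻⁶×119×310 + 16×10⁻⁶×119×290 = 1.589 mm.
The walls prevent any net length change, so an axial force P (same in every segment) develops. Compatibility: P · Σ Lᵢ/(AᵢEᵢ) = δ_free.
The series flexibility is Σ Lᵢ/(AᵢEᵢ) = 360/(2350×142×10³) + 310/(775×46×10³) + 290/(2325×117×10³) = 1.084×10⁻⁵ mm/N.
So P = 1.589 / 1.084×10⁻⁵ = 146.6 kN, tensile.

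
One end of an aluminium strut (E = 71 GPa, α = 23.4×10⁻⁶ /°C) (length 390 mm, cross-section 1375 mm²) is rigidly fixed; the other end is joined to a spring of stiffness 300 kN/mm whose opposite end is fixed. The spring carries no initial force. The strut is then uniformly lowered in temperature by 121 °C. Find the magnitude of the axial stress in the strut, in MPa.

If the spring were absent the strut would shorten by αΔT L = 23.4×10⁻⁶ × 121 × 390 = 1.104 mm.
With a force P in the spring, the elastic change of the strut is PL/(AE) and that of the spring is P/k; compatibility requires their sum to equal δ_free.
P [ L/(AE) + 1/k ] = δ_free → P [ 390/(1375×71×10³) + 1/(300×10³) ] = 1.104.
P = 1.104 / 7.328×10⁻⁶ = 150700 N.
σ = P/A = 150700/1375 = 109.6 MPa.

σ ≈ 110 MPa (tensile)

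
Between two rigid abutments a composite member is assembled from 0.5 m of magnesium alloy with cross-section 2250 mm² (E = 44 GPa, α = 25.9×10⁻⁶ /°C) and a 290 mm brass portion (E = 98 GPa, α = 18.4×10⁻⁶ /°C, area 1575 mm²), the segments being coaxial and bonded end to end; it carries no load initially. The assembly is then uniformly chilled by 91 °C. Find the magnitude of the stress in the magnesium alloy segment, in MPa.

With the walls removed the bar would change length by δ_free = Σ αᵢΔT Lᵢ = 25.9×10⁻⁶×91×500 + 18.4×10⁻⁶×91×290 = 1.664 mm.
Since the ends are fixed, an axial force P builds up, equal in every segment, with P · Σ Lᵢ/(AᵢEᵢ) = δ_free.
Σ Lᵢ/(AᵢEᵢ) = 500/(2250×44×10³) + 290/(1575×98×10³) = 6.929×10⁻⁶ mm/N.
Hence P = δ_free / Σ(L/AE) = 1.664/6.929×10⁻⁶ = 240.1 kN (tensile).
σ_{magnesium alloy} = P / A = 240100 / 2250 = 106.7 MPa.

σ ≈ 107 MPa (tensile)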